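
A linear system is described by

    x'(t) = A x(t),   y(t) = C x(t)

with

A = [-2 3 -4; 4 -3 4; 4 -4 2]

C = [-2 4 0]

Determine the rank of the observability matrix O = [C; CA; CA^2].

3

CA = [[20, -18, 24]]
CA^2 = [[-16, 18, -104]]
Observability matrix O = [C; CA; CA^2] = [[-2, 4, 0], [20, -18, 24], [-16, 18, -104]]
det(O) = (-2)·((-18)·(-104) - 24·18) - 4·(20·(-104) - 24·(-16)) + 0·(20·18 - (-18)·(-16)) = (-2)·1440 - 4·(-1696) + 0·72 = 3904 ≠ 0, so rank(O) = 3.
rank(O) = 3 = n, so the pair (A, C) is completely observable.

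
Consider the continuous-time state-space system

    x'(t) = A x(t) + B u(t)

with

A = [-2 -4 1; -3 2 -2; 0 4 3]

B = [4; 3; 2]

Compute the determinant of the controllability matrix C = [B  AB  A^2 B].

7368

AB = [[-18], [-10], [18]]
A^2B = [[94], [-2], [14]]
Controllability matrix C = [B  AB  A^2B] = [[4, -18, 94], [3, -10, -2], [2, 18, 14]]
Expanding along the first row, det(C) = 4·((-10)·14 - (-2)·18) - (-18)·(3·14 - (-2)·2) + 94·(3·18 - (-10)·2) = 4·(-104) - (-18)·46 + 94·74 = 7368
Since det(C) ≠ 0, rank(C) = 3 and the system is completely controllable.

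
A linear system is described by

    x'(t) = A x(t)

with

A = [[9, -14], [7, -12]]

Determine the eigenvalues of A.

det(sI - A) = s^2 - (tr A)s + det A, with tr A = 9 + (-12) = -3 and det A = 9·(-12) - (-14)·7 = -108 - (-98) = -10.
So p(s) = det(sI - A) = s^2 + 3s - 10.
Factor s^2 + 3s - 10: two numbers with sum -3 and product -10 are 2 and -5, so s^2 + 3s - 10 = (s - 2)(s + 5).
Hence p(s) = (s - 2) (s + 5), with roots -5, 2.
At least one eigenvalue has non-negative real part, so the system is not asymptotically stable.

-5, 2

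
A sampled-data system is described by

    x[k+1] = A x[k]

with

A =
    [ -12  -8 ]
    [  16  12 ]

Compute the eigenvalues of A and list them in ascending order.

det(zI - A) = z^2 - (tr A)z + det A, with tr A = (-12) + 12 = 0 and det A = (-12)·12 - (-8)·16 = -144 - (-128) = -16.
So p(z) = det(zI - A) = z^2 - 16.
Factor z^2 - 16: two numbers with sum 0 and product -16 are 4 and -4, so z^2 - 16 = (z - 4)(z + 4).
Hence p(z) = (z - 4) (z + 4), with roots -4, 4.

-4, 4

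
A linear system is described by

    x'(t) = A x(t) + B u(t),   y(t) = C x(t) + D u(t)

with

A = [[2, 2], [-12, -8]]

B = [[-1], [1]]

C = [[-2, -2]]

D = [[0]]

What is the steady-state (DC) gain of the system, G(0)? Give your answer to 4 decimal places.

G(0) = C(-A)^{-1}B + D = -C A^{-1} B + D.
det A = 8, so A^{-1} = (1/8)·adj(A) = [[-1, -1/4], [3/2, 1/4]]
A^{-1} B = [3/4, -5/4]^T
C A^{-1} B = 1
G(0) = D - C A^{-1} B = 0 - (1) = -1

-1.0000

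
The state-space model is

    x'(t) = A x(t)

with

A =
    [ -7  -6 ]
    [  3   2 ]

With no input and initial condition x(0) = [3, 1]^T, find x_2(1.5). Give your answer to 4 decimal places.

1.1057

det(sI - A) = s^2 - (tr A)s + det A, with tr A = (-7) + 2 = -5 and det A = (-7)·2 - (-6)·3 = -14 - (-18) = 4.
So p(s) = det(sI - A) = s^2 + 5s + 4.
Factor s^2 + 5s + 4: two numbers with sum -5 and product 4 are -1 and -4, so s^2 + 5s + 4 = (s + 1)(s + 4).
Hence p(s) = (s + 1) (s + 4), with roots -4, -1.
The eigenvalues -4, -1 are distinct and real, so A is diagonalisable and x(t) = e^{At} x(0) = V diag(e^{λ_i t}) V^{-1} x(0), where the columns of V are the eigenvectors.
λ = -4: A - (-4)I = [[-3, -6], [3, 6]]. Row 1 gives (-3)·v1 + (-6)·v2 = 0, so take v_1 = [-2, 1]^T.
λ = -1: A - (-1)I = [[-6, -6], [3, 3]]. Row 1 gives (-6)·v1 + (-6)·v2 = 0, so take v_2 = [1, -1]^T.
V = [v_1 v_2] = [[-2, 1], [1, -1]] has det V = 1, so V^{-1} = adj(V)/det V = [[-1, -1], [-1, -2]].
Modal coordinates z(0) = V^{-1} x(0): (-1)·3 + (-1)·1 = -4; (-1)·3 + (-2)·1 = -5; so z(0) = [-4, -5]^T.
x_2(t) = Σ_i (v_i)_2 · z_i(0) · e^{λ_i t} (row 2 of V times the modal terms).
x_2(1.5) = 1·(-4)·e^{-4·1.5} + (-1)·(-5)·e^{-1·1.5} = (-4)·0.002479 + 5·0.223130 = 1.1057.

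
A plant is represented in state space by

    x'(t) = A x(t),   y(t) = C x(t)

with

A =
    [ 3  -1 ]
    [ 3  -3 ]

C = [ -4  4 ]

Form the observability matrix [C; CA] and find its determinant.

CA = [[0, -8]]
Observability matrix O = [C; CA] = [[-4, 4], [0, -8]]
det(O) = (-4)·(-8) - 4·0 = 32 - 0 = 32
Since det(O) ≠ 0, rank(O) = 2 and the system is completely observable.

32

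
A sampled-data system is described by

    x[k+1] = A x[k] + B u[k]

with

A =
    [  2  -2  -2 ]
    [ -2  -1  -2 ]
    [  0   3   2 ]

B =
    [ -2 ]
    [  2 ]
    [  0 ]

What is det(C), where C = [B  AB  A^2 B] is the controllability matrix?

AB = [[-8], [2], [6]]
A^2B = [[-32], [2], [18]]
Controllability matrix C = [B  AB  A^2B] = [[-2, -8, -32], [2, 2, 2], [0, 6, 18]]
Expanding along the first row, det(C) = (-2)·(2·18 - 2·6) - (-8)·(2·18 - 2·0) + (-32)·(2·6 - 2·0) = (-2)·24 - (-8)·36 + (-32)·12 = -144
Since det(C) ≠ 0, rank(C) = 3 and the system is completely controllable.

-144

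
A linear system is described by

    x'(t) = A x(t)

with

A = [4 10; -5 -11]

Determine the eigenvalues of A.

det(sI - A) = s^2 - (tr A)s + det A, with tr A = 4 + (-11) = -7 and det A = 4·(-11) - 10·(-5) = -44 - (-50) = 6.
So p(s) = det(sI - A) = s^2 + 7s + 6.
Factor s^2 + 7s + 6: two numbers with sum -7 and product 6 are -1 and -6, so s^2 + 7s + 6 = (s + 1)(s + 6).
Hence p(s) = (s + 1) (s + 6), with roots -6, -1.
All eigenvalues have negative real part, so the system is asymptotically stable.

-6, -1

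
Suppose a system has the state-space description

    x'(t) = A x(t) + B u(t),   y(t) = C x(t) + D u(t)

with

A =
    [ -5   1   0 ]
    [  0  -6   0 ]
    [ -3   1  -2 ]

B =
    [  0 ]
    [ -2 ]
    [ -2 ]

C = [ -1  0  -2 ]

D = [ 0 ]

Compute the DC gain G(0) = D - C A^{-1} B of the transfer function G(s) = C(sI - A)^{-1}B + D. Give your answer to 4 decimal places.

G(0) = C(-A)^{-1}B + D = -C A^{-1} B + D.
det A = -60, so A^{-1} = (1/-60)·adj(A) = [[-1/5, -1/30, 0], [0, -1/6, 0], [3/10, -1/30, -1/2]]
A^{-1} B = [1/15, 1/3, 16/15]^T
C A^{-1} B = -11/5
G(0) = D - C A^{-1} B = 0 - (-11/5) = 11/5 ≈ 2.2000

2.2000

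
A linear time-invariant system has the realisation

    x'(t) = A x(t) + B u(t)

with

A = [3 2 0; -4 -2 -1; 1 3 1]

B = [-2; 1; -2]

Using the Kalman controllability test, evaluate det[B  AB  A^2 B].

-162

AB = [[-4], [8], [-1]]
A^2B = [[4], [1], [19]]
Controllability matrix C = [B  AB  A^2B] = [[-2, -4, 4], [1, 8, 1], [-2, -1, 19]]
Expanding along the first row, det(C) = (-2)·(8·19 - 1·(-1)) - (-4)·(1·19 - 1·(-2)) + 4·(1·(-1) - 8·(-2)) = (-2)·153 - (-4)·21 + 4·15 = -162
Since det(C) ≠ 0, rank(C) = 3 and the system is completely controllable.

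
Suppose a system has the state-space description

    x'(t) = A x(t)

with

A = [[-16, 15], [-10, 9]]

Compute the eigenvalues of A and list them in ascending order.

-6, -1

det(sI - A) = s^2 - (tr A)s + det A, with tr A = (-16) + 9 = -7 and det A = (-16)·9 - 15·(-10) = -144 - (-150) = 6.
So p(s) = det(sI - A) = s^2 + 7s + 6.
Factor s^2 + 7s + 6: two numbers with sum -7 and product 6 are -1 and -6, so s^2 + 7s + 6 = (s + 1)(s + 6).
Hence p(s) = (s + 1) (s + 6), with roots -6, -1.
All eigenvalues have negative real part, so the system is asymptotically stable.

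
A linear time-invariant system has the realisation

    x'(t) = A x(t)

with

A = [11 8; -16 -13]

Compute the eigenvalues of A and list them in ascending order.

det(sI - A) = s^2 - (tr A)s + det A, with tr A = 11 + (-13) = -2 and det A = 11·(-13) - 8·(-16) = -143 - (-128) = -15.
So p(s) = det(sI - A) = s^2 + 2s - 15.
Factor s^2 + 2s - 15: two numbers with sum -2 and product -15 are 3 and -5, so s^2 + 2s - 15 = (s - 3)(s + 5).
Hence p(s) = (s - 3) (s + 5), with roots -5, 3.
At least one eigenvalue has non-negative real part, so the system is not asymptotically stable.

-5, 3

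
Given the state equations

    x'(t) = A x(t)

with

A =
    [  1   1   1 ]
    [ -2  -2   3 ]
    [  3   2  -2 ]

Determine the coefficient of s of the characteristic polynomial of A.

-7

Expand det(sI - A) for the 3×3 matrix.
p(s) = s^3 + 3s^2 - 7s - 5.
(Check: constant term = det(-A) = (-1)^3 det A = -5; coefficient of s^2 = -tr A = 3.)
The coefficient of s is -7.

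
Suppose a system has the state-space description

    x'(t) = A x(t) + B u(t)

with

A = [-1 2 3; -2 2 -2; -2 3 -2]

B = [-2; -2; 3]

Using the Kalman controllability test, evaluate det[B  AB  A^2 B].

AB = [[7], [-6], [-8]]
A^2B = [[-43], [-10], [-16]]
Controllability matrix C = [B  AB  A^2B] = [[-2, 7, -43], [-2, -6, -10], [3, -8, -16]]
Expanding along the first row, det(C) = (-2)·((-6)·(-16) - (-10)·(-8)) - 7·((-2)·(-16) - (-10)·3) + (-43)·((-2)·(-8) - (-6)·3) = (-2)·16 - 7·62 + (-43)·34 = -1928
Since det(C) ≠ 0, rank(C) = 3 and the system is completely controllable.

-1928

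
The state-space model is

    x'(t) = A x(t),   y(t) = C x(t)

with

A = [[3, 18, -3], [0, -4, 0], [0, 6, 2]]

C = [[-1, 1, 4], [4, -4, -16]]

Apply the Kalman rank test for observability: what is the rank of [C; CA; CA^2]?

2

CA = [[-3, 2, 11], [12, -8, -44]]
CA^2 = [[-9, 4, 31], [36, -16, -124]]
Observability matrix O = [C; CA; CA^2] = [[-1, 1, 4], [4, -4, -16], [-3, 2, 11], [12, -8, -44], [-9, 4, 31], [36, -16, -124]]
The columns c1, c2, c3 of O are linearly dependent: 3·c1 - c2 + c3 = 0 (check each entry), so rank(O) ≤ 2.
The 2×2 minor from rows 1, 3, columns 1, 2 is (-1)·2 - 1·(-3) = -2 - (-3) = 1 ≠ 0, so rank(O) = 2.
rank(O) = 2 < n = 3, so the pair (A, C) is not completely observable.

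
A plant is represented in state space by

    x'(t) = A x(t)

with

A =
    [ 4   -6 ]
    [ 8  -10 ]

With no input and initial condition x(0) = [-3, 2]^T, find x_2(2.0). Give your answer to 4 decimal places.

-0.3230

det(sI - A) = s^2 - (tr A)s + det A, with tr A = 4 + (-10) = -6 and det A = 4·(-10) - (-6)·8 = -40 - (-48) = 8.
So p(s) = det(sI - A) = s^2 + 6s + 8.
Factor s^2 + 6s + 8: two numbers with sum -6 and product 8 are -2 and -4, so s^2 + 6s + 8 = (s + 2)(s + 4).
Hence p(s) = (s + 2) (s + 4), with roots -4, -2.
The eigenvalues -4, -2 are distinct and real, so A is diagonalisable and x(t) = e^{At} x(0) = V diag(e^{λ_i t}) V^{-1} x(0), where the columns of V are the eigenvectors.
λ = -4: A - (-4)I = [[8, -6], [8, -6]]. Row 1 gives 8·v1 + (-6)·v2 = 0, so take v_1 = [3, 4]^T.
λ = -2: A - (-2)I = [[6, -6], [8, -8]]. Row 1 gives 6·v1 + (-6)·v2 = 0, so take v_2 = [-1, -1]^T.
V = [v_1 v_2] = [[3, -1], [4, -1]] has det V = 1, so V^{-1} = adj(V)/det V = [[-1, 1], [-4, 3]].
Modal coordinates z(0) = V^{-1} x(0): (-1)·(-3) + 1·2 = 5; (-4)·(-3) + 3·2 = 18; so z(0) = [5, 18]^T.
x_2(t) = Σ_i (v_i)_2 · z_i(0) · e^{λ_i t} (row 2 of V times the modal terms).
x_2(2.0) = 4·5·e^{-4·2.0} + (-1)·18·e^{-2·2.0} = 20·0.000335 + (-18)·0.018316 = -0.3230.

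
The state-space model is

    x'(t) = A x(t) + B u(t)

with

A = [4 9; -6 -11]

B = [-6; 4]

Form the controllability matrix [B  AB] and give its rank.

1

AB = [[12], [-8]]
Controllability matrix C = [B  AB] = [[-6, 12], [4, -8]]
Every column of C is a scalar multiple of column 1 = [-6, 4] (multipliers 1, -2), so the columns span a one-dimensional space.
C ≠ 0, hence rank(C) = 1.
rank(C) = 1 < n = 2, so the pair (A, B) is not completely controllable.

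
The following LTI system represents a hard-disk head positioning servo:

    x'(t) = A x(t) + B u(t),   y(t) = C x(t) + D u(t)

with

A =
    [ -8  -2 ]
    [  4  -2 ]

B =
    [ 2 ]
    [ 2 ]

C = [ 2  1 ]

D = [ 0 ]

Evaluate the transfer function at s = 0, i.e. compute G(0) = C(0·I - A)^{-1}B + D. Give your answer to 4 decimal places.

G(0) = C(-A)^{-1}B + D = -C A^{-1} B + D.
det A = 24, so A^{-1} = (1/24)·adj(A) = [[-1/12, 1/12], [-1/6, -1/3]]
A^{-1} B = [0, -1]^T
C A^{-1} B = -1
G(0) = D - C A^{-1} B = 0 - (-1) = 1

1.0000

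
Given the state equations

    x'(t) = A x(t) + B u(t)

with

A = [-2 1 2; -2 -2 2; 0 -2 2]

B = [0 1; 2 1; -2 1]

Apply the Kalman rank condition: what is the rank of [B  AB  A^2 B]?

AB = [[-2, 1], [-8, -2], [-8, 0]]
A^2B = [[-20, -4], [4, 2], [0, 4]]
Controllability matrix C = [B  AB  A^2B] = [[0, 1, -2, 1, -20, -4], [2, 1, -8, -2, 4, 2], [-2, 1, -8, 0, 0, 4]]
Take the 3×3 submatrix of C formed by columns 1, 2, 3: [[0, 1, -2], [2, 1, -8], [-2, 1, -8]]. Its determinant is 0·(1·(-8) - (-8)·1) - 1·(2·(-8) - (-8)·(-2)) + (-2)·(2·1 - 1·(-2)) = 0·0 - 1·(-32) + (-2)·4 = 24 ≠ 0.
So rank(C) ≥ 3; since C has 3 rows, rank(C) = 3.
rank(C) = 3 = n, so the pair (A, B) is completely controllable.

3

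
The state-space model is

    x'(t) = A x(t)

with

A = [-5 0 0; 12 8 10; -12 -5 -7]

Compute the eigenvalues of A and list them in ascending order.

det(sI - A) = s^3 - (tr A)s^2 + (M11 + M22 + M33)s - det A, where Mii is the 2×2 principal minor of A obtained by deleting row i and column i.
tr A = (-5) + 8 + (-7) = -4; M11 = 8·(-7) - 10·(-5) = -56 - (-50) = -6; M22 = (-5)·(-7) - 0·(-12) = 35 - 0 = 35; M33 = (-5)·8 - 0·12 = -40 - 0 = -40; sum of minors = -11.
det A = (-5)·(8·(-7) - 10·(-5)) - 0·(12·(-7) - 10·(-12)) + 0·(12·(-5) - 8·(-12)) = (-5)·(-6) - 0·36 + 0·36 = 30.
So p(s) = det(sI - A) = s^3 + 4s^2 - 11s - 30.
Rational-root test: any integer root divides -30. Testing small divisors, s = -2 works: p(-2) = -8 + 16 + 22 + (-30) = 0, so (s + 2) is a factor.
Dividing, p(s) = (s + 2)(s^2 + 2s - 15).
Factor s^2 + 2s - 15: two numbers with sum -2 and product -15 are 3 and -5, so s^2 + 2s - 15 = (s - 3)(s + 5).
Hence p(s) = (s - 3) (s + 2) (s + 5), with roots -5, -2, 3.
At least one eigenvalue has non-negative real part, so the system is not asymptotically stable.

-5, -2, 3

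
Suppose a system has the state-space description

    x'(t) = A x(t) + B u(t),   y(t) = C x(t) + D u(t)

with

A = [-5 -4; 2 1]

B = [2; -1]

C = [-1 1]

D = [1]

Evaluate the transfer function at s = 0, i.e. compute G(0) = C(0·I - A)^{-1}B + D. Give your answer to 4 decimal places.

G(0) = C(-A)^{-1}B + D = -C A^{-1} B + D.
det A = 3, so A^{-1} = (1/3)·adj(A) = [[1/3, 4/3], [-2/3, -5/3]]
A^{-1} B = [-2/3, 1/3]^T
C A^{-1} B = 1
G(0) = D - C A^{-1} B = 1 - (1) = 0

0.0000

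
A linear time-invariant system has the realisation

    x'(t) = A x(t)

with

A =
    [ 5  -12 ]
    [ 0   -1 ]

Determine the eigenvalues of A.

det(sI - A) = s^2 - (tr A)s + det A, with tr A = 5 + (-1) = 4 and det A = 5·(-1) - (-12)·0 = -5 - 0 = -5.
So p(s) = det(sI - A) = s^2 - 4s - 5.
Factor s^2 - 4s - 5: two numbers with sum 4 and product -5 are 5 and -1, so s^2 - 4s - 5 = (s - 5)(s + 1).
Hence p(s) = (s - 5) (s + 1), with roots -1, 5.
At least one eigenvalue has non-negative real part, so the system is not asymptotically stable.

-1, 5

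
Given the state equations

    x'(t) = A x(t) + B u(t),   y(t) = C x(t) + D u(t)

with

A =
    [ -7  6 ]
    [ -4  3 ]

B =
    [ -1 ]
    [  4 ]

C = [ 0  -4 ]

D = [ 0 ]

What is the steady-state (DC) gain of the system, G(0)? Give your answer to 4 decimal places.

-42.6667

G(0) = C(-A)^{-1}B + D = -C A^{-1} B + D.
det A = 3, so A^{-1} = (1/3)·adj(A) = [[1, -2], [4/3, -7/3]]
A^{-1} B = [-9, -32/3]^T
C A^{-1} B = 128/3
G(0) = D - C A^{-1} B = 0 - (128/3) = -128/3 ≈ -42.6667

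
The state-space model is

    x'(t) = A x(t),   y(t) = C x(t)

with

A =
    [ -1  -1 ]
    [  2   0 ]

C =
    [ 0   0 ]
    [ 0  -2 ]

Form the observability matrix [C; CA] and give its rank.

CA = [[0, 0], [-4, 0]]
Observability matrix O = [C; CA] = [[0, 0], [0, -2], [0, 0], [-4, 0]]
Take the 2×2 submatrix of O formed by rows 2, 4: [[0, -2], [-4, 0]]. Its determinant is 0·0 - (-2)·(-4) = 0 - 8 = -8 ≠ 0.
So rank(O) ≥ 2; since O has 2 columns, rank(O) = 2.
rank(O) = 2 = n, so the pair (A, C) is completely observable.

2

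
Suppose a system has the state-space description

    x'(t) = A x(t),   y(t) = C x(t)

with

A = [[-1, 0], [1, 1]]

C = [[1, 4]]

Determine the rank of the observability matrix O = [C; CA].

2

CA = [[3, 4]]
Observability matrix O = [C; CA] = [[1, 4], [3, 4]]
det(O) = 1·4 - 4·3 = 4 - 12 = -8 ≠ 0, so rank(O) = 2.
rank(O) = 2 = n, so the pair (A, C) is completely observable.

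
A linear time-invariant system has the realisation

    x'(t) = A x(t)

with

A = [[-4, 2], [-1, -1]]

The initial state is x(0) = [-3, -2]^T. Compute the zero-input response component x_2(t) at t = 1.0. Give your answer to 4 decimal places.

-0.1851

det(sI - A) = s^2 - (tr A)s + det A, with tr A = (-4) + (-1) = -5 and det A = (-4)·(-1) - 2·(-1) = 4 - (-2) = 6.
So p(s) = det(sI - A) = s^2 + 5s + 6.
Factor s^2 + 5s + 6: two numbers with sum -5 and product 6 are -2 and -3, so s^2 + 5s + 6 = (s + 2)(s + 3).
Hence p(s) = (s + 2) (s + 3), with roots -3, -2.
The eigenvalues -3, -2 are distinct and real, so A is diagonalisable and x(t) = e^{At} x(0) = V diag(e^{λ_i t}) V^{-1} x(0), where the columns of V are the eigenvectors.
λ = -3: A - (-3)I = [[-1, 2], [-1, 2]]. Row 1 gives (-1)·v1 + 2·v2 = 0, so take v_1 = [2, 1]^T.
λ = -2: A - (-2)I = [[-2, 2], [-1, 1]]. Row 1 gives (-2)·v1 + 2·v2 = 0, so take v_2 = [-1, -1]^T.
V = [v_1 v_2] = [[2, -1], [1, -1]] has det V = -1, so V^{-1} = adj(V)/det V = [[1, -1], [1, -2]].
Modal coordinates z(0) = V^{-1} x(0): 1·(-3) + (-1)·(-2) = -1; 1·(-3) + (-2)·(-2) = 1; so z(0) = [-1, 1]^T.
x_2(t) = Σ_i (v_i)_2 · z_i(0) · e^{λ_i t} (row 2 of V times the modal terms).
x_2(1.0) = 1·(-1)·e^{-3·1.0} + (-1)·1·e^{-2·1.0} = (-1)·0.049787 + (-1)·0.135335 = -0.1851.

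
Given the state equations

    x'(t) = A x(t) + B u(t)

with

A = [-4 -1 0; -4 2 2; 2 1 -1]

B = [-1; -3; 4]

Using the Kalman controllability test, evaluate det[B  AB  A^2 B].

-313

AB = [[7], [6], [-9]]
A^2B = [[-34], [-34], [29]]
Controllability matrix C = [B  AB  A^2B] = [[-1, 7, -34], [-3, 6, -34], [4, -9, 29]]
Expanding along the first row, det(C) = (-1)·(6·29 - (-34)·(-9)) - 7·((-3)·29 - (-34)·4) + (-34)·((-3)·(-9) - 6·4) = (-1)·(-132) - 7·49 + (-34)·3 = -313
Since det(C) ≠ 0, rank(C) = 3 and the system is completely controllable.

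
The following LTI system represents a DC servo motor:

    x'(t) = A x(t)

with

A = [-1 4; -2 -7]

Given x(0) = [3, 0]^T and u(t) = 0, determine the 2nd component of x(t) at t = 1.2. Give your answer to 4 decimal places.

-0.0745

det(sI - A) = s^2 - (tr A)s + det A, with tr A = (-1) + (-7) = -8 and det A = (-1)·(-7) - 4·(-2) = 7 - (-8) = 15.
So p(s) = det(sI - A) = s^2 + 8s + 15.
Factor s^2 + 8s + 15: two numbers with sum -8 and product 15 are -3 and -5, so s^2 + 8s + 15 = (s + 3)(s + 5).
Hence p(s) = (s + 3) (s + 5), with roots -5, -3.
The eigenvalues -5, -3 are distinct and real, so A is diagonalisable and x(t) = e^{At} x(0) = V diag(e^{λ_i t}) V^{-1} x(0), where the columns of V are the eigenvectors.
λ = -5: A - (-5)I = [[4, 4], [-2, -2]]. Row 1 gives 4·v1 + 4·v2 = 0, so take v_1 = [-1, 1]^T.
λ = -3: A - (-3)I = [[2, 4], [-2, -4]]. Row 1 gives 2·v1 + 4·v2 = 0, so take v_2 = [-2, 1]^T.
V = [v_1 v_2] = [[-1, -2], [1, 1]] has det V = 1, so V^{-1} = adj(V)/det V = [[1, 2], [-1, -1]].
Modal coordinates z(0) = V^{-1} x(0): 1·3 + 2·0 = 3; (-1)·3 + (-1)·0 = -3; so z(0) = [3, -3]^T.
x_2(t) = Σ_i (v_i)_2 · z_i(0) · e^{λ_i t} (row 2 of V times the modal terms).
x_2(1.2) = 1·3·e^{-5·1.2} + 1·(-3)·e^{-3·1.2} = 3·0.002479 + (-3)·0.027324 = -0.0745.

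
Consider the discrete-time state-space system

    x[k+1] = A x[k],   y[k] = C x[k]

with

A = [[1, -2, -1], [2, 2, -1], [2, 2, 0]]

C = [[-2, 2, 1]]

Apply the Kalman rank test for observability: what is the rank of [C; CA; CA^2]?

CA = [[4, 10, 0]]
CA^2 = [[24, 12, -14]]
Observability matrix O = [C; CA; CA^2] = [[-2, 2, 1], [4, 10, 0], [24, 12, -14]]
det(O) = (-2)·(10·(-14) - 0·12) - 2·(4·(-14) - 0·24) + 1·(4·12 - 10·24) = (-2)·(-140) - 2·(-56) + 1·(-192) = 200 ≠ 0, so rank(O) = 3.
rank(O) = 3 = n, so the pair (A, C) is completely observable.

3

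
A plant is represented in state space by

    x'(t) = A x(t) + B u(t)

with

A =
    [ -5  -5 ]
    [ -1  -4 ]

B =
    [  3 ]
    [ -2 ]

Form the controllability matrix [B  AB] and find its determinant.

AB = [[-5], [5]]
Controllability matrix C = [B  AB] = [[3, -5], [-2, 5]]
det(C) = 3·5 - (-5)·(-2) = 15 - 10 = 5
Since det(C) ≠ 0, rank(C) = 2 and the system is completely controllable.

5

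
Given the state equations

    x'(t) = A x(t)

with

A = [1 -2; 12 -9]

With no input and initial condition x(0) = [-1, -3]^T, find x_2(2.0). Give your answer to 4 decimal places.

det(sI - A) = s^2 - (tr A)s + det A, with tr A = 1 + (-9) = -8 and det A = 1·(-9) - (-2)·12 = -9 - (-24) = 15.
So p(s) = det(sI - A) = s^2 + 8s + 15.
Factor s^2 + 8s + 15: two numbers with sum -8 and product 15 are -3 and -5, so s^2 + 8s + 15 = (s + 3)(s + 5).
Hence p(s) = (s + 3) (s + 5), with roots -5, -3.
The eigenvalues -5, -3 are distinct and real, so A is diagonalisable and x(t) = e^{At} x(0) = V diag(e^{λ_i t}) V^{-1} x(0), where the columns of V are the eigenvectors.
λ = -5: A - (-5)I = [[6, -2], [12, -4]]. Row 1 gives 6·v1 + (-2)·v2 = 0, so take v_1 = [1, 3]^T.
λ = -3: A - (-3)I = [[4, -2], [12, -6]]. Row 1 gives 4·v1 + (-2)·v2 = 0, so take v_2 = [1, 2]^T.
V = [v_1 v_2] = [[1, 1], [3, 2]] has det V = -1, so V^{-1} = adj(V)/det V = [[-2, 1], [3, -1]].
Modal coordinates z(0) = V^{-1} x(0): (-2)·(-1) + 1·(-3) = -1; 3·(-1) + (-1)·(-3) = 0; so z(0) = [-1, 0]^T.
x_2(t) = Σ_i (v_i)_2 · z_i(0) · e^{λ_i t} (row 2 of V times the modal terms).
x_2(2.0) = 3·(-1)·e^{-5·2.0} + 2·0·e^{-3·2.0} = (-3)·0.000045 + 0·0.002479 = -0.0001.

-0.0001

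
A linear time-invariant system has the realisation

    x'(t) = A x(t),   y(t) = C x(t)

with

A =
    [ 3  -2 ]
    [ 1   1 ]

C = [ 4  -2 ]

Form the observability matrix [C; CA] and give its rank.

CA = [[10, -10]]
Observability matrix O = [C; CA] = [[4, -2], [10, -10]]
det(O) = 4·(-10) - (-2)·10 = -40 - (-20) = -20 ≠ 0, so rank(O) = 2.
rank(O) = 2 = n, so the pair (A, C) is completely observable.

2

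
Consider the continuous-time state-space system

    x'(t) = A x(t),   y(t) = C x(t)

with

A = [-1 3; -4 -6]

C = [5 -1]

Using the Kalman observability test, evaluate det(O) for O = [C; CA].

104

CA = [[-1, 21]]
Observability matrix O = [C; CA] = [[5, -1], [-1, 21]]
det(O) = 5·21 - (-1)·(-1) = 105 - 1 = 104
Since det(O) ≠ 0, rank(O) = 2 and the system is completely observable.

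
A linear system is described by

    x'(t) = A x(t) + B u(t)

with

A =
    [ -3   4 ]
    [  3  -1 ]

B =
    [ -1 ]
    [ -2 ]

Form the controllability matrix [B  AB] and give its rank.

2

AB = [[-5], [-1]]
Controllability matrix C = [B  AB] = [[-1, -5], [-2, -1]]
det(C) = (-1)·(-1) - (-5)·(-2) = 1 - 10 = -9 ≠ 0, so rank(C) = 2.
rank(C) = 2 = n, so the pair (A, B) is completely controllable.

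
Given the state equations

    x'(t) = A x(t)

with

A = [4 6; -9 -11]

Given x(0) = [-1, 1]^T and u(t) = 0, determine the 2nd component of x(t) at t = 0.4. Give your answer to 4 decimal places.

0.4493

det(sI - A) = s^2 - (tr A)s + det A, with tr A = 4 + (-11) = -7 and det A = 4·(-11) - 6·(-9) = -44 - (-54) = 10.
So p(s) = det(sI - A) = s^2 + 7s + 10.
Factor s^2 + 7s + 10: two numbers with sum -7 and product 10 are -2 and -5, so s^2 + 7s + 10 = (s + 2)(s + 5).
Hence p(s) = (s + 2) (s + 5), with roots -5, -2.
The eigenvalues -5, -2 are distinct and real, so A is diagonalisable and x(t) = e^{At} x(0) = V diag(e^{λ_i t}) V^{-1} x(0), where the columns of V are the eigenvectors.
λ = -5: A - (-5)I = [[9, 6], [-9, -6]]. Row 1 gives 9·v1 + 6·v2 = 0, so take v_1 = [-2, 3]^T.
λ = -2: A - (-2)I = [[6, 6], [-9, -9]]. Row 1 gives 6·v1 + 6·v2 = 0, so take v_2 = [1, -1]^T.
V = [v_1 v_2] = [[-2, 1], [3, -1]] has det V = -1, so V^{-1} = adj(V)/det V = [[1, 1], [3, 2]].
Modal coordinates z(0) = V^{-1} x(0): 1·(-1) + 1·1 = 0; 3·(-1) + 2·1 = -1; so z(0) = [0, -1]^T.
x_2(t) = Σ_i (v_i)_2 · z_i(0) · e^{λ_i t} (row 2 of V times the modal terms).
x_2(0.4) = 3·0·e^{-5·0.4} + (-1)·(-1)·e^{-2·0.4} = 0·0.135335 + 1·0.449329 = 0.4493.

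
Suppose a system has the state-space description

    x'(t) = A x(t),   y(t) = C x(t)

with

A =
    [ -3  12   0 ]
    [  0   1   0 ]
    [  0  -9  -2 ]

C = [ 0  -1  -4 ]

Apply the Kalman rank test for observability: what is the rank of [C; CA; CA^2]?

CA = [[0, 35, 8]]
CA^2 = [[0, -37, -16]]
Observability matrix O = [C; CA; CA^2] = [[0, -1, -4], [0, 35, 8], [0, -37, -16]]
Column 1 of O is identically zero, so rank(O) ≤ 2.
The 2×2 minor from rows 1, 2, columns 2, 3 is (-1)·8 - (-4)·35 = -8 - (-140) = 132 ≠ 0, so rank(O) = 2.
rank(O) = 2 < n = 3, so the pair (A, C) is not completely observable.

2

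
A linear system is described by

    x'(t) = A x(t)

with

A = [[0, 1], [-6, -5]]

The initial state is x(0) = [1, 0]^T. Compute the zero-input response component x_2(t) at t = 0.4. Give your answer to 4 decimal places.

det(sI - A) = s^2 - (tr A)s + det A, with tr A = 0 + (-5) = -5 and det A = 0·(-5) - 1·(-6) = 0 - (-6) = 6.
So p(s) = det(sI - A) = s^2 + 5s + 6.
Factor s^2 + 5s + 6: two numbers with sum -5 and product 6 are -2 and -3, so s^2 + 5s + 6 = (s + 2)(s + 3).
Hence p(s) = (s + 2) (s + 3), with roots -3, -2.
The eigenvalues -3, -2 are distinct and real, so A is diagonalisable and x(t) = e^{At} x(0) = V diag(e^{λ_i t}) V^{-1} x(0), where the columns of V are the eigenvectors.
λ = -3: A - (-3)I = [[3, 1], [-6, -2]]. Row 1 gives 3·v1 + 1·v2 = 0, so take v_1 = [-1, 3]^T.
λ = -2: A - (-2)I = [[2, 1], [-6, -3]]. Row 1 gives 2·v1 + 1·v2 = 0, so take v_2 = [-1, 2]^T.
V = [v_1 v_2] = [[-1, -1], [3, 2]] has det V = 1, so V^{-1} = adj(V)/det V = [[2, 1], [-3, -1]].
Modal coordinates z(0) = V^{-1} x(0): 2·1 + 1·0 = 2; (-3)·1 + (-1)·0 = -3; so z(0) = [2, -3]^T.
x_2(t) = Σ_i (v_i)_2 · z_i(0) · e^{λ_i t} (row 2 of V times the modal terms).
x_2(0.4) = 3·2·e^{-3·0.4} + 2·(-3)·e^{-2·0.4} = 6·0.301194 + (-6)·0.449329 = -0.8888.

-0.8888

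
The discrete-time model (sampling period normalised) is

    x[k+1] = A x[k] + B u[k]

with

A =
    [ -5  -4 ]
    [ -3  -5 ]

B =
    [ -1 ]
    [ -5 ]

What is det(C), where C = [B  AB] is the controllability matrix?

AB = [[25], [28]]
Controllability matrix C = [B  AB] = [[-1, 25], [-5, 28]]
det(C) = (-1)·28 - 25·(-5) = -28 - (-125) = 97
Since det(C) ≠ 0, rank(C) = 2 and the system is completely controllable.

97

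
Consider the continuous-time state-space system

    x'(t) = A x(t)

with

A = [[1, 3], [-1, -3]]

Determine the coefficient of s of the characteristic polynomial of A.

For a 2×2 matrix, det(sI - A) = s^2 - (tr A)s + det A.
tr A = -2, det A = 0.
So p(s) = s^2 + 2s.
The coefficient of s is 2.

2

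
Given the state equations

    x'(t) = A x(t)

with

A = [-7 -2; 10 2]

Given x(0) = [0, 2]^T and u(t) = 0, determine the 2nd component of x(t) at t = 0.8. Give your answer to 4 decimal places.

det(sI - A) = s^2 - (tr A)s + det A, with tr A = (-7) + 2 = -5 and det A = (-7)·2 - (-2)·10 = -14 - (-20) = 6.
So p(s) = det(sI - A) = s^2 + 5s + 6.
Factor s^2 + 5s + 6: two numbers with sum -5 and product 6 are -2 and -3, so s^2 + 5s + 6 = (s + 2)(s + 3).
Hence p(s) = (s + 2) (s + 3), with roots -3, -2.
The eigenvalues -3, -2 are distinct and real, so A is diagonalisable and x(t) = e^{At} x(0) = V diag(e^{λ_i t}) V^{-1} x(0), where the columns of V are the eigenvectors.
λ = -3: A - (-3)I = [[-4, -2], [10, 5]]. Row 1 gives (-4)·v1 + (-2)·v2 = 0, so take v_1 = [-1, 2]^T.
λ = -2: A - (-2)I = [[-5, -2], [10, 4]]. Row 1 gives (-5)·v1 + (-2)·v2 = 0, so take v_2 = [-2, 5]^T.
V = [v_1 v_2] = [[-1, -2], [2, 5]] has det V = -1, so V^{-1} = adj(V)/det V = [[-5, -2], [2, 1]].
Modal coordinates z(0) = V^{-1} x(0): (-5)·0 + (-2)·2 = -4; 2·0 + 1·2 = 2; so z(0) = [-4, 2]^T.
x_2(t) = Σ_i (v_i)_2 · z_i(0) · e^{λ_i t} (row 2 of V times the modal terms).
x_2(0.8) = 2·(-4)·e^{-3·0.8} + 5·2·e^{-2·0.8} = (-8)·0.090718 + 10·0.201897 = 1.2932.

1.2932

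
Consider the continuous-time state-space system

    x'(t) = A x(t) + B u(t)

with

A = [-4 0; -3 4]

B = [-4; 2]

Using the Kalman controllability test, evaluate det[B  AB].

-112

AB = [[16], [20]]
Controllability matrix C = [B  AB] = [[-4, 16], [2, 20]]
det(C) = (-4)·20 - 16·2 = -80 - 32 = -112
Since det(C) ≠ 0, rank(C) = 2 and the system is completely controllable.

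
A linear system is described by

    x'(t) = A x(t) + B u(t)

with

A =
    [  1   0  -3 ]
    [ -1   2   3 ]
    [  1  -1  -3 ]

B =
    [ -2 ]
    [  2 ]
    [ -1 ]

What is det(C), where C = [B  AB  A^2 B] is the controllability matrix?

AB = [[1], [3], [-1]]
A^2B = [[4], [2], [1]]
Controllability matrix C = [B  AB  A^2B] = [[-2, 1, 4], [2, 3, 2], [-1, -1, 1]]
Expanding along the first row, det(C) = (-2)·(3·1 - 2·(-1)) - 1·(2·1 - 2·(-1)) + 4·(2·(-1) - 3·(-1)) = (-2)·5 - 1·4 + 4·1 = -10
Since det(C) ≠ 0, rank(C) = 3 and the system is completely controllable.

-10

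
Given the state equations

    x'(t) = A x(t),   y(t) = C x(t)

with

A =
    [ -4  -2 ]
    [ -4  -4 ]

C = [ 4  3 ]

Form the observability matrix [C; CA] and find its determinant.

CA = [[-28, -20]]
Observability matrix O = [C; CA] = [[4, 3], [-28, -20]]
det(O) = 4·(-20) - 3·(-28) = -80 - (-84) = 4
Since det(O) ≠ 0, rank(O) = 2 and the system is completely observable.

4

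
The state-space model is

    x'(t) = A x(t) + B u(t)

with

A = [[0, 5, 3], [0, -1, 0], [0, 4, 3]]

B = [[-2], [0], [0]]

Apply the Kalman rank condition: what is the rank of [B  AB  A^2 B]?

1

AB = [[0], [0], [0]]
A^2B = [[0], [0], [0]]
Controllability matrix C = [B  AB  A^2B] = [[-2, 0, 0], [0, 0, 0], [0, 0, 0]]
Every column of C is a scalar multiple of column 1 = [-2, 0, 0] (multipliers 1, 0, 0), so the columns span a one-dimensional space.
C ≠ 0, hence rank(C) = 1.
rank(C) = 1 < n = 3, so the pair (A, B) is not completely controllable.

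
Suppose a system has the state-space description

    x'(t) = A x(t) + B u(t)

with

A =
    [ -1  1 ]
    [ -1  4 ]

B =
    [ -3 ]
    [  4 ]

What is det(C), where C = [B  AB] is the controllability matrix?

-85

AB = [[7], [19]]
Controllability matrix C = [B  AB] = [[-3, 7], [4, 19]]
det(C) = (-3)·19 - 7·4 = -57 - 28 = -85
Since det(C) ≠ 0, rank(C) = 2 and the system is completely controllable.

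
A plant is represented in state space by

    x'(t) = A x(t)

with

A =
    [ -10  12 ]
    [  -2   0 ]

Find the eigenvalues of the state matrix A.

det(sI - A) = s^2 - (tr A)s + det A, with tr A = (-10) + 0 = -10 and det A = (-10)·0 - 12·(-2) = 0 - (-24) = 24.
So p(s) = det(sI - A) = s^2 + 10s + 24.
Factor s^2 + 10s + 24: two numbers with sum -10 and product 24 are -4 and -6, so s^2 + 10s + 24 = (s + 4)(s + 6).
Hence p(s) = (s + 4) (s + 6), with roots -6, -4.
All eigenvalues have negative real part, so the system is asymptotically stable.

-6, -4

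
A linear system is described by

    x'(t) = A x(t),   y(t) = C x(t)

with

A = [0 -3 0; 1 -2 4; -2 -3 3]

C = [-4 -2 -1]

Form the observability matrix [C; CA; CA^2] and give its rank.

3

CA = [[0, 19, -11]]
CA^2 = [[41, -5, 43]]
Observability matrix O = [C; CA; CA^2] = [[-4, -2, -1], [0, 19, -11], [41, -5, 43]]
det(O) = (-4)·(19·43 - (-11)·(-5)) - (-2)·(0·43 - (-11)·41) + (-1)·(0·(-5) - 19·41) = (-4)·762 - (-2)·451 + (-1)·(-779) = -1367 ≠ 0, so rank(O) = 3.
rank(O) = 3 = n, so the pair (A, C) is completely observable.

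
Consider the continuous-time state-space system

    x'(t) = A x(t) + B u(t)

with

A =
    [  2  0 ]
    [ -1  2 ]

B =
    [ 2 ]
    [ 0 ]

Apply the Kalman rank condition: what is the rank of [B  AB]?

2

AB = [[4], [-2]]
Controllability matrix C = [B  AB] = [[2, 4], [0, -2]]
det(C) = 2·(-2) - 4·0 = -4 - 0 = -4 ≠ 0, so rank(C) = 2.
rank(C) = 2 = n, so the pair (A, B) is completely controllable.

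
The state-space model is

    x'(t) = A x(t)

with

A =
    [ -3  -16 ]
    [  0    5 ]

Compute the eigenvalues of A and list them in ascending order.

det(sI - A) = s^2 - (tr A)s + det A, with tr A = (-3) + 5 = 2 and det A = (-3)·5 - (-16)·0 = -15 - 0 = -15.
So p(s) = det(sI - A) = s^2 - 2s - 15.
Factor s^2 - 2s - 15: two numbers with sum 2 and product -15 are 5 and -3, so s^2 - 2s - 15 = (s - 5)(s + 3).
Hence p(s) = (s - 5) (s + 3), with roots -3, 5.
At least one eigenvalue has non-negative real part, so the system is not asymptotically stable.

-3, 5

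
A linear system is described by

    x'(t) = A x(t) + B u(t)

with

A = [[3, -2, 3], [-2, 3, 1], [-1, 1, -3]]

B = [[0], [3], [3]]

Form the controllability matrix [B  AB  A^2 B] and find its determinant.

1755

AB = [[3], [12], [-6]]
A^2B = [[-33], [24], [27]]
Controllability matrix C = [B  AB  A^2B] = [[0, 3, -33], [3, 12, 24], [3, -6, 27]]
Expanding along the first row, det(C) = 0·(12·27 - 24·(-6)) - 3·(3·27 - 24·3) + (-33)·(3·(-6) - 12·3) = 0·468 - 3·9 + (-33)·(-54) = 1755
Since det(C) ≠ 0, rank(C) = 3 and the system is completely controllable.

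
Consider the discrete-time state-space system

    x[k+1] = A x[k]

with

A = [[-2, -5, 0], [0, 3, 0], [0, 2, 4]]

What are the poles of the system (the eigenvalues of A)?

det(zI - A) = z^3 - (tr A)z^2 + (M11 + M22 + M33)z - det A, where Mii is the 2×2 principal minor of A obtained by deleting row i and column i.
tr A = (-2) + 3 + 4 = 5; M11 = 3·4 - 0·2 = 12 - 0 = 12; M22 = (-2)·4 - 0·0 = -8 - 0 = -8; M33 = (-2)·3 - (-5)·0 = -6 - 0 = -6; sum of minors = -2.
det A = (-2)·(3·4 - 0·2) - (-5)·(0·4 - 0·0) + 0·(0·2 - 3·0) = (-2)·12 - (-5)·0 + 0·0 = -24.
So p(z) = det(zI - A) = z^3 - 5z^2 - 2z + 24.
Rational-root test: any integer root divides 24. Testing small divisors, z = -2 works: p(-2) = -8 + (-20) + 4 + 24 = 0, so (z + 2) is a factor.
Dividing, p(z) = (z + 2)(z^2 - 7z + 12).
Factor z^2 - 7z + 12: two numbers with sum 7 and product 12 are 4 and 3, so z^2 - 7z + 12 = (z - 4)(z - 3).
Hence p(z) = (z - 4) (z - 3) (z + 2), with roots -2, 3, 4.

-2, 3, 4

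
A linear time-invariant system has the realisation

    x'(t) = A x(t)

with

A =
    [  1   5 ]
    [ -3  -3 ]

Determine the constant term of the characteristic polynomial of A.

For a 2×2 matrix, det(sI - A) = s^2 - (tr A)s + det A.
tr A = -2, det A = 12.
So p(s) = s^2 + 2s + 12.
The constant term is 12.

12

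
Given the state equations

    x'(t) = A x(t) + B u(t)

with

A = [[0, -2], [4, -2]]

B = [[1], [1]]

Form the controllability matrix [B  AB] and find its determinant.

4

AB = [[-2], [2]]
Controllability matrix C = [B  AB] = [[1, -2], [1, 2]]
det(C) = 1·2 - (-2)·1 = 2 - (-2) = 4
Since det(C) ≠ 0, rank(C) = 2 and the system is completely controllable.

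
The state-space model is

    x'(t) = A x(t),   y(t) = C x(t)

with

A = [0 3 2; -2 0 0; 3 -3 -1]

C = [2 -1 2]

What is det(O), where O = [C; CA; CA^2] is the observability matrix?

316

CA = [[8, 0, 2]]
CA^2 = [[6, 18, 14]]
Observability matrix O = [C; CA; CA^2] = [[2, -1, 2], [8, 0, 2], [6, 18, 14]]
Expanding along the first row, det(O) = 2·(0·14 - 2·18) - (-1)·(8·14 - 2·6) + 2·(8·18 - 0·6) = 2·(-36) - (-1)·100 + 2·144 = 316
Since det(O) ≠ 0, rank(O) = 3 and the system is completely observable.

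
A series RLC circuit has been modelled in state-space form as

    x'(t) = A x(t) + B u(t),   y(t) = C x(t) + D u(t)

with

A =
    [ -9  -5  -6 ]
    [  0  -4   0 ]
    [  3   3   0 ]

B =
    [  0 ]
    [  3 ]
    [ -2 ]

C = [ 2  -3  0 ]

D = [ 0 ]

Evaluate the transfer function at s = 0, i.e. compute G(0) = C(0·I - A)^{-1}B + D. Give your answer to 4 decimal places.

G(0) = C(-A)^{-1}B + D = -C A^{-1} B + D.
det A = -72, so A^{-1} = (1/-72)·adj(A) = [[0, 1/4, 1/3], [0, -1/4, 0], [-1/6, -1/6, -1/2]]
A^{-1} B = [1/12, -3/4, 1/2]^T
C A^{-1} B = 29/12
G(0) = D - C A^{-1} B = 0 - (29/12) = -29/12 ≈ -2.4167

-2.4167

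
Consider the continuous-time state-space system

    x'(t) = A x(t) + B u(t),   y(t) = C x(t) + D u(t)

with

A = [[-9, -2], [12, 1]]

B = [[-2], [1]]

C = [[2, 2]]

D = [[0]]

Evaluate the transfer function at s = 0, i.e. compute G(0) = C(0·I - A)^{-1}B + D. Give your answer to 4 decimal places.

-2.0000

G(0) = C(-A)^{-1}B + D = -C A^{-1} B + D.
det A = 15, so A^{-1} = (1/15)·adj(A) = [[1/15, 2/15], [-4/5, -3/5]]
A^{-1} B = [0, 1]^T
C A^{-1} B = 2
G(0) = D - C A^{-1} B = 0 - (2) = -2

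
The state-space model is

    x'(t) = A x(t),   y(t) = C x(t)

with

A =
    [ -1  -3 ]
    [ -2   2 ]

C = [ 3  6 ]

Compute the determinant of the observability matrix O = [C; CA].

99

CA = [[-15, 3]]
Observability matrix O = [C; CA] = [[3, 6], [-15, 3]]
det(O) = 3·3 - 6·(-15) = 9 - (-90) = 99
Since det(O) ≠ 0, rank(O) = 2 and the system is completely observable.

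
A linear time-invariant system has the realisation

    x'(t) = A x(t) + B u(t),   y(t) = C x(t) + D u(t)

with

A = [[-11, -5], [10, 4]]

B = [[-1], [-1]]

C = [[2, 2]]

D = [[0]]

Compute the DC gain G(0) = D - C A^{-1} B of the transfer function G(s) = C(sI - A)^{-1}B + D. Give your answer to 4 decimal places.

G(0) = C(-A)^{-1}B + D = -C A^{-1} B + D.
det A = 6, so A^{-1} = (1/6)·adj(A) = [[2/3, 5/6], [-5/3, -11/6]]
A^{-1} B = [-3/2, 7/2]^T
C A^{-1} B = 4
G(0) = D - C A^{-1} B = 0 - (4) = -4

-4.0000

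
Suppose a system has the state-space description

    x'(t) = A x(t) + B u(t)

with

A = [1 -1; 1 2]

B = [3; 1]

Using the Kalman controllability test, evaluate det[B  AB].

AB = [[2], [5]]
Controllability matrix C = [B  AB] = [[3, 2], [1, 5]]
det(C) = 3·5 - 2·1 = 15 - 2 = 13
Since det(C) ≠ 0, rank(C) = 2 and the system is completely controllable.

13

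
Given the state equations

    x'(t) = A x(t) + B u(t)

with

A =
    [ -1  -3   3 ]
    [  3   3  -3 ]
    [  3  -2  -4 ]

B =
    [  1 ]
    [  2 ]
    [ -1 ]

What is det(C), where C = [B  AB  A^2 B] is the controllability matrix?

AB = [[-10], [12], [3]]
A^2B = [[-17], [-3], [-66]]
Controllability matrix C = [B  AB  A^2B] = [[1, -10, -17], [2, 12, -3], [-1, 3, -66]]
Expanding along the first row, det(C) = 1·(12·(-66) - (-3)·3) - (-10)·(2·(-66) - (-3)·(-1)) + (-17)·(2·3 - 12·(-1)) = 1·(-783) - (-10)·(-135) + (-17)·18 = -2439
Since det(C) ≠ 0, rank(C) = 3 and the system is completely controllable.

-2439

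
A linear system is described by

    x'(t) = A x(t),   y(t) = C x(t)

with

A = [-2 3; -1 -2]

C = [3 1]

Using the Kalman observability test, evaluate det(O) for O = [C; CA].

28

CA = [[-7, 7]]
Observability matrix O = [C; CA] = [[3, 1], [-7, 7]]
det(O) = 3·7 - 1·(-7) = 21 - (-7) = 28
Since det(O) ≠ 0, rank(O) = 2 and the system is completely observable.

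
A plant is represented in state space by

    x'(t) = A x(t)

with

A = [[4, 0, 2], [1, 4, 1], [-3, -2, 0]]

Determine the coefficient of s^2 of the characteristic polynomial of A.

-8

Expand det(sI - A) for the 3×3 matrix.
p(s) = s^3 - 8s^2 + 24s - 28.
(Check: constant term = det(-A) = (-1)^3 det A = -28; coefficient of s^2 = -tr A = -8.)
The coefficient of s^2 is -8.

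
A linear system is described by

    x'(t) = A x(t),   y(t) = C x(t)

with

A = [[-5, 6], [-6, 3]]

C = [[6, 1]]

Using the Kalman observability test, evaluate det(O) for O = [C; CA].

270

CA = [[-36, 39]]
Observability matrix O = [C; CA] = [[6, 1], [-36, 39]]
det(O) = 6·39 - 1·(-36) = 234 - (-36) = 270
Since det(O) ≠ 0, rank(O) = 2 and the system is completely observable.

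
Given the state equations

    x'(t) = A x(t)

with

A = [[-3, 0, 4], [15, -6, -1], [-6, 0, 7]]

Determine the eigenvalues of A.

-6, 1, 3

det(sI - A) = s^3 - (tr A)s^2 + (M11 + M22 + M33)s - det A, where Mii is the 2×2 principal minor of A obtained by deleting row i and column i.
tr A = (-3) + (-6) + 7 = -2; M11 = (-6)·7 - (-1)·0 = -42 - 0 = -42; M22 = (-3)·7 - 4·(-6) = -21 - (-24) = 3; M33 = (-3)·(-6) - 0·15 = 18 - 0 = 18; sum of minors = -21.
det A = (-3)·((-6)·7 - (-1)·0) - 0·(15·7 - (-1)·(-6)) + 4·(15·0 - (-6)·(-6)) = (-3)·(-42) - 0·99 + 4·(-36) = -18.
So p(s) = det(sI - A) = s^3 + 2s^2 - 21s + 18.
Rational-root test: any integer root divides 18. Testing small divisors, s = 1 works: p(1) = 1 + 2 + (-21) + 18 = 0, so (s - 1) is a factor.
Dividing, p(s) = (s - 1)(s^2 + 3s - 18).
Factor s^2 + 3s - 18: two numbers with sum -3 and product -18 are 3 and -6, so s^2 + 3s - 18 = (s - 3)(s + 6).
Hence p(s) = (s - 3) (s - 1) (s + 6), with roots -6, 1, 3.
At least one eigenvalue has non-negative real part, so the system is not asymptotically stable.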